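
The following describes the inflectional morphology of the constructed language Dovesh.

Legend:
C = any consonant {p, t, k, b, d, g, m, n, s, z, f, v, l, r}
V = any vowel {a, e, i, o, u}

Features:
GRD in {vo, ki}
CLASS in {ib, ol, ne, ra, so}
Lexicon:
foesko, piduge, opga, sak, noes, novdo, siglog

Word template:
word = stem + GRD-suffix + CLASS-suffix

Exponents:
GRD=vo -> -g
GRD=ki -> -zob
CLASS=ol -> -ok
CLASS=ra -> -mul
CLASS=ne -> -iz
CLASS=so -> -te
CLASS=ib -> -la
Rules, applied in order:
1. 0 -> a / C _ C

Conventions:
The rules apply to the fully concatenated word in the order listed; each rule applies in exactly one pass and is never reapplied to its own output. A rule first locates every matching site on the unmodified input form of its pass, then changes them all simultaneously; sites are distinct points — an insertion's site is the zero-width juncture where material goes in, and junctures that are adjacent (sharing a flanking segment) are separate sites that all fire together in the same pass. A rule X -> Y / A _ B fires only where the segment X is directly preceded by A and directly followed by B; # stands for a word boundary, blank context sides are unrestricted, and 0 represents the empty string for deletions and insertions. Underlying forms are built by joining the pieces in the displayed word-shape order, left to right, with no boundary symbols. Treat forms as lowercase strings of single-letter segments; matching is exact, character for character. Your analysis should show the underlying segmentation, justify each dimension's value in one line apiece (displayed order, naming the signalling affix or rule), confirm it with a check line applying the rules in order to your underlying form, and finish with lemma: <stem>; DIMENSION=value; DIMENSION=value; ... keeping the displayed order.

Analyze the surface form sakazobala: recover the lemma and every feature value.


underlying: sak-zob-la
GRD=ki - signalled by the affix -zob
CLASS=ib - signalled by the affix -la
check: sakzobla -> sakazobala
lemma: sak; GRD=ki; CLASS=ib


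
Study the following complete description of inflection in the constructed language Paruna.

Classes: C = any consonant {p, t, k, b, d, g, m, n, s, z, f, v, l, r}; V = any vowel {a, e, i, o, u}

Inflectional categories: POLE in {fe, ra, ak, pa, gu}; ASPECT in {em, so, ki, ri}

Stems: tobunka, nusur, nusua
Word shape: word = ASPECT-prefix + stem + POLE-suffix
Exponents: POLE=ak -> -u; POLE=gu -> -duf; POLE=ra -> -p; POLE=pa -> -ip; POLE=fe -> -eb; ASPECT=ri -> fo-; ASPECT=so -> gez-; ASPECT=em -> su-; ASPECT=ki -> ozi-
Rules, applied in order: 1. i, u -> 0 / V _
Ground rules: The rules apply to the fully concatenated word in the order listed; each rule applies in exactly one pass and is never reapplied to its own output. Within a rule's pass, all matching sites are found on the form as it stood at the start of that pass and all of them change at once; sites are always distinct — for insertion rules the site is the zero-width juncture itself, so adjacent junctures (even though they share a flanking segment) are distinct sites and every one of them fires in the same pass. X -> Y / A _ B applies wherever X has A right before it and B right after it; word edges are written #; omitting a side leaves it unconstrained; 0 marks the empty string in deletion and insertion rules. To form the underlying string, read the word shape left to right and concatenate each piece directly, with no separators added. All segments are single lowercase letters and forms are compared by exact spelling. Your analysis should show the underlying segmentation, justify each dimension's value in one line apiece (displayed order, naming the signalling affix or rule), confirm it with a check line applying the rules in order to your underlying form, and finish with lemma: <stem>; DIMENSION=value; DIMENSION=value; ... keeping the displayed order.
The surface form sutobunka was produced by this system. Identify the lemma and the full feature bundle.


underlying: su-tobunka-u
POLE=ak - signalled by the affix -u
ASPECT=em - signalled by the affix su-
check: sutobunkau -> sutobunka
lemma: tobunka; POLE=ak; ASPECT=em


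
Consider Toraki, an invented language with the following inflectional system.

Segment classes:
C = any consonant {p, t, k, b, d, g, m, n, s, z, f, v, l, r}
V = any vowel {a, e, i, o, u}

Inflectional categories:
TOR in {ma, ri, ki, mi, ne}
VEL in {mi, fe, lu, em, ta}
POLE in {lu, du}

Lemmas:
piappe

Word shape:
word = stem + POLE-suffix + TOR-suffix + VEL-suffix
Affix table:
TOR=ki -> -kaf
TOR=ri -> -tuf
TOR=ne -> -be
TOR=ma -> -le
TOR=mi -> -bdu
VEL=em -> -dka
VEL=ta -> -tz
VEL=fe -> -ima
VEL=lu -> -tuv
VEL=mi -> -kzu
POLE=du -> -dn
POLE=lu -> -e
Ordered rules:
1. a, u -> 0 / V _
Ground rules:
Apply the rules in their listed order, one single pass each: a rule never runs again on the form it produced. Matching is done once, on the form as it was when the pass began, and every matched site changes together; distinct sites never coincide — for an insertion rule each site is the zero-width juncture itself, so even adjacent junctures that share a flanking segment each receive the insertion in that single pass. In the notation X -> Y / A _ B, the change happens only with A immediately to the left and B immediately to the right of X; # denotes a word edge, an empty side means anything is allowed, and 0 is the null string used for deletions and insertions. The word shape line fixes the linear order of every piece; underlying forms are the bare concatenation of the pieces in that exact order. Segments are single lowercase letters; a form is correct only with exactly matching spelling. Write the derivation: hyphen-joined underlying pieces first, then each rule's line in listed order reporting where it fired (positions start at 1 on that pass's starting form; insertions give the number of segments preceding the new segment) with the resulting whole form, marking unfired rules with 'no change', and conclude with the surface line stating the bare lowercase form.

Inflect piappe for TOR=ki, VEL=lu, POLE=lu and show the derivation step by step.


underlying: piappe-e-kaf-tuv
1. a, u -> 0 / V _: fires at position(s) 3: pippeekaftuv
surface: pippeekaftuv


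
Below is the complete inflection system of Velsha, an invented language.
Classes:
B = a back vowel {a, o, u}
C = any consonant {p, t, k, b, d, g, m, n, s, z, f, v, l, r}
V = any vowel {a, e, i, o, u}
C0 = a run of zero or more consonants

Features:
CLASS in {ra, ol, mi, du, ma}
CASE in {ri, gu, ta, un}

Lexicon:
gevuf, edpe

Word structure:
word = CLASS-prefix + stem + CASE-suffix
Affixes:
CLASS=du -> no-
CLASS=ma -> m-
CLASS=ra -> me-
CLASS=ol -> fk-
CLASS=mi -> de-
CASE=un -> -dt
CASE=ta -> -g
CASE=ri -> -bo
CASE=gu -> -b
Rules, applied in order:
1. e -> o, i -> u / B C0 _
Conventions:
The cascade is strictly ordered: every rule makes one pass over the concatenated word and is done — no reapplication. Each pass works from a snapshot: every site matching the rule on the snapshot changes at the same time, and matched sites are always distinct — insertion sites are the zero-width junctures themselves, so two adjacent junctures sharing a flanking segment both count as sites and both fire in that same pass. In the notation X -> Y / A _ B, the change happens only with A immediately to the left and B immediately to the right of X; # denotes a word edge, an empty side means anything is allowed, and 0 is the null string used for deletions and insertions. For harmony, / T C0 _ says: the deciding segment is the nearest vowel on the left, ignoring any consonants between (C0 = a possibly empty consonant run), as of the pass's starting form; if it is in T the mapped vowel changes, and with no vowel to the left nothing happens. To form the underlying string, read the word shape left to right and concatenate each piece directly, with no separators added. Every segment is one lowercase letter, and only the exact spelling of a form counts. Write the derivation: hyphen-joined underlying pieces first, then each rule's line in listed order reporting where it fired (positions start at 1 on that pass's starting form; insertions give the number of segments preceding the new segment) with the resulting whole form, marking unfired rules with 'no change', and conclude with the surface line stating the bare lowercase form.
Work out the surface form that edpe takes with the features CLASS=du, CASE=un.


underlying: no-edpe-dt
1. e -> o, i -> u / B C0 _: fires at position(s) 3: noodpedt
surface: noodpedt


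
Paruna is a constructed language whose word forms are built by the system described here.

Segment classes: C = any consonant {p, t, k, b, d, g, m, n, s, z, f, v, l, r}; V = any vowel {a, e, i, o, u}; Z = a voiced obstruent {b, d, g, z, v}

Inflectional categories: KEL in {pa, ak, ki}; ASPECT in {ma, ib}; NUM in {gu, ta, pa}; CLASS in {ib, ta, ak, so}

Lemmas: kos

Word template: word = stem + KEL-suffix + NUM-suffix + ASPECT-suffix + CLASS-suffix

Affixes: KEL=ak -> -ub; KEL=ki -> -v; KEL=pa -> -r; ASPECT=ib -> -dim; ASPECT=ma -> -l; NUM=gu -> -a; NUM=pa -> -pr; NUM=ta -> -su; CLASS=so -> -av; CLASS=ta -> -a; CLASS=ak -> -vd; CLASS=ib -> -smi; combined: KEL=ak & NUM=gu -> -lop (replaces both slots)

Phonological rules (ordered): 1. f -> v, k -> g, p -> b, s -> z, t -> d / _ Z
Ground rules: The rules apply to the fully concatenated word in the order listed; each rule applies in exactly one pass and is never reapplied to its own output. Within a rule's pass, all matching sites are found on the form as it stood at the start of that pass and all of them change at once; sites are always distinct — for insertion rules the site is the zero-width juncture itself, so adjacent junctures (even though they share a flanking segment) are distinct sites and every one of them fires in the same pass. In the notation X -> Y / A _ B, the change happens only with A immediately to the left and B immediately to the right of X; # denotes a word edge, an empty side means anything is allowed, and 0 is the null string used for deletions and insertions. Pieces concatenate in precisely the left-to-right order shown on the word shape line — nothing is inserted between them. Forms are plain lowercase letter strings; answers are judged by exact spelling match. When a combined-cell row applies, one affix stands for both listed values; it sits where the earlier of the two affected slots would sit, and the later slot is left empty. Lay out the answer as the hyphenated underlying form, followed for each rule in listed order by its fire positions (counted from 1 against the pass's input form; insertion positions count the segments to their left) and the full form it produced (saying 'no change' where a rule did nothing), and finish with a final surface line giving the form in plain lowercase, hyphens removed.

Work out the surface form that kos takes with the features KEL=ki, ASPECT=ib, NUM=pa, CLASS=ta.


underlying: kos-v-pr-dim-a
1. f -> v, k -> g, p -> b, s -> z, t -> d / _ Z: fires at position(s) 3: kozvprdima
surface: kozvprdima


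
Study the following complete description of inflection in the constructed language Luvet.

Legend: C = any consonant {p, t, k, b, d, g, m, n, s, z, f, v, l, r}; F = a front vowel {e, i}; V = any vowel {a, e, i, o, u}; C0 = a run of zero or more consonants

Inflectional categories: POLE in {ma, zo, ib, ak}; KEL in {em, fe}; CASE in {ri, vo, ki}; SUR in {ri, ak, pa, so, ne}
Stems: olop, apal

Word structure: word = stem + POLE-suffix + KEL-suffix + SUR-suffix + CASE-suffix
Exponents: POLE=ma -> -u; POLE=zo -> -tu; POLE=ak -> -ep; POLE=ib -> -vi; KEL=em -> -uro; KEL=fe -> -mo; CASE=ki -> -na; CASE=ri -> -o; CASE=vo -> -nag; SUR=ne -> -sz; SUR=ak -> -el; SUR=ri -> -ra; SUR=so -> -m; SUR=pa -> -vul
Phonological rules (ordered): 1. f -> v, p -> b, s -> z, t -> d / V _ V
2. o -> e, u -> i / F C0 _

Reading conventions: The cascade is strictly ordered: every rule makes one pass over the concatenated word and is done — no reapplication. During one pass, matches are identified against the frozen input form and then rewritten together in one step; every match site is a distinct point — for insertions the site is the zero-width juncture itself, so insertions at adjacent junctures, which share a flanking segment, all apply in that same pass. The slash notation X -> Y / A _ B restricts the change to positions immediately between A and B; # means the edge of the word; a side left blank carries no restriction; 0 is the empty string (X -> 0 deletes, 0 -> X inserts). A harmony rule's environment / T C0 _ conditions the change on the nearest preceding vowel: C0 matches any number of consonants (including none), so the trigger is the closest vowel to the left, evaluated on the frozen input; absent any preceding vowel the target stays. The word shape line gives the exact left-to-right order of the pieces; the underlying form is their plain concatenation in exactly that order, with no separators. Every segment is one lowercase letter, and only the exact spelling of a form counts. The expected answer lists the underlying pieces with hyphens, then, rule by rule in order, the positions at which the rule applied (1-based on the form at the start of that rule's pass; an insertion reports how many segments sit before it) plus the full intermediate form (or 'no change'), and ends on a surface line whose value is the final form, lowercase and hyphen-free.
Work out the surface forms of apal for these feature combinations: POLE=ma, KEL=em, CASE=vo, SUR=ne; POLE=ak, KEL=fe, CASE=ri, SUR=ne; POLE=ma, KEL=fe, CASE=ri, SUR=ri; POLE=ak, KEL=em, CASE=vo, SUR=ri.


cell POLE=ma, KEL=em, CASE=vo, SUR=ne:
underlying: apal-u-uro-sz-nag
1. f -> v, p -> b, s -> z, t -> d / V _ V: fires at position(s) 2: abaluurosznag
2. o -> e, u -> i / F C0 _: no change
surface: abaluurosznag

cell POLE=ak, KEL=fe, CASE=ri, SUR=ne:
underlying: apal-ep-mo-sz-o
1. f -> v, p -> b, s -> z, t -> d / V _ V: fires at position(s) 2: abalepmoszo
2. o -> e, u -> i / F C0 _: fires at position(s) 8: abalepmeszo
surface: abalepmeszo

cell POLE=ma, KEL=fe, CASE=ri, SUR=ri:
underlying: apal-u-mo-ra-o
1. f -> v, p -> b, s -> z, t -> d / V _ V: fires at position(s) 2: abalumorao
2. o -> e, u -> i / F C0 _: no change
surface: abalumorao

cell POLE=ak, KEL=em, CASE=vo, SUR=ri:
underlying: apal-ep-uro-ra-nag
1. f -> v, p -> b, s -> z, t -> d / V _ V: fires at position(s) 2, 6: abaleburoranag
2. o -> e, u -> i / F C0 _: fires at position(s) 7: abalebiroranag
surface: abalebiroranag


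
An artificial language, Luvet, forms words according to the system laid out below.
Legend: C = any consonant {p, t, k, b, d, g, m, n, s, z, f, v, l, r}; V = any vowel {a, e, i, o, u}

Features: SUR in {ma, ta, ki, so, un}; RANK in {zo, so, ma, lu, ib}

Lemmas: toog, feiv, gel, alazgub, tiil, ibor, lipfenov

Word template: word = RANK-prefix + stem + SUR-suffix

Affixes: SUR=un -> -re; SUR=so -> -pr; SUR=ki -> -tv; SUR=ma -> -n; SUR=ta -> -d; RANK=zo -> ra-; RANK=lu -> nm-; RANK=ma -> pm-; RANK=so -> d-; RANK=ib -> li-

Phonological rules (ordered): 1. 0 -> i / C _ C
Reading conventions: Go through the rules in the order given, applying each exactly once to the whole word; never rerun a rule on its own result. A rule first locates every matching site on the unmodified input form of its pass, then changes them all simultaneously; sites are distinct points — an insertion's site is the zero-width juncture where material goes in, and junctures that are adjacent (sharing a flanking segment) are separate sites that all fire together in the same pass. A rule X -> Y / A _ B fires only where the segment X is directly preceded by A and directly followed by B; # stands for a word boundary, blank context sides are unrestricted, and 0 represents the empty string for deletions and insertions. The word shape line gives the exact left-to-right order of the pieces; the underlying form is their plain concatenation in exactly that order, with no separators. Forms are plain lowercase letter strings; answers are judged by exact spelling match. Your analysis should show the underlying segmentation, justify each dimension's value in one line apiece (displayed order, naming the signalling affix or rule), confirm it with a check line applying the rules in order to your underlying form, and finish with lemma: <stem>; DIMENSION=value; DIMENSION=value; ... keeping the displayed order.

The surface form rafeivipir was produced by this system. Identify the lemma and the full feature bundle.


underlying: ra-feiv-pr
SUR=so - signalled by the affix -pr
RANK=zo - signalled by the affix ra-
check: rafeivpr -> rafeivipir
lemma: feiv; SUR=so; RANK=zo


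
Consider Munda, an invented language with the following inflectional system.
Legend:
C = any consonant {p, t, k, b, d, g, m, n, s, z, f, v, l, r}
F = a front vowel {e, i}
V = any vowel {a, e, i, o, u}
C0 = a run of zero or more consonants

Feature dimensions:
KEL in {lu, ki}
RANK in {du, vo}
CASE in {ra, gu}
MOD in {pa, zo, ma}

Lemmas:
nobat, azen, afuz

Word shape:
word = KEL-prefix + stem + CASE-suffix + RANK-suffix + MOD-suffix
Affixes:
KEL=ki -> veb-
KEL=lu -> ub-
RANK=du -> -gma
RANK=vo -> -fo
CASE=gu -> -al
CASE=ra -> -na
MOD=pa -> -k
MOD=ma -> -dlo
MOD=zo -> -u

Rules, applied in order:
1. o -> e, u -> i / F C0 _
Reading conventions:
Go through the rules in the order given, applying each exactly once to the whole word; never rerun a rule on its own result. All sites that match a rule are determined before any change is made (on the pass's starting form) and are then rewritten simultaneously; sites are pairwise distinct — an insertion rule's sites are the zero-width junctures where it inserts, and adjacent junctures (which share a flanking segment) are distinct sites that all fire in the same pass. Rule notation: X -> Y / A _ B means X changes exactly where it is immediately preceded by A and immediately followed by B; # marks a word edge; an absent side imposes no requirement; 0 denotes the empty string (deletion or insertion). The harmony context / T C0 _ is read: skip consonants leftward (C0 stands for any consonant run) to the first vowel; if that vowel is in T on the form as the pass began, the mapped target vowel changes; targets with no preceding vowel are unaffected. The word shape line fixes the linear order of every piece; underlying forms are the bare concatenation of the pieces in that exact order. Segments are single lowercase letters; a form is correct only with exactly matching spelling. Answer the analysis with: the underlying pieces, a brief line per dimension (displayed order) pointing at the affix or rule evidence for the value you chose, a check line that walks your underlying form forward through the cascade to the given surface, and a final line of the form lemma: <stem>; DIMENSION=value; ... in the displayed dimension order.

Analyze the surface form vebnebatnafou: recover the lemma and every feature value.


underlying: veb-nobat-na-fo-u
KEL=ki - signalled by the affix veb-
RANK=vo - signalled by the affix -fo
CASE=ra - signalled by the affix -na
MOD=zo - signalled by the affix -u
check: vebnobatnafou -> vebnebatnafou
lemma: nobat; KEL=ki; RANK=vo; CASE=ra; MOD=zo


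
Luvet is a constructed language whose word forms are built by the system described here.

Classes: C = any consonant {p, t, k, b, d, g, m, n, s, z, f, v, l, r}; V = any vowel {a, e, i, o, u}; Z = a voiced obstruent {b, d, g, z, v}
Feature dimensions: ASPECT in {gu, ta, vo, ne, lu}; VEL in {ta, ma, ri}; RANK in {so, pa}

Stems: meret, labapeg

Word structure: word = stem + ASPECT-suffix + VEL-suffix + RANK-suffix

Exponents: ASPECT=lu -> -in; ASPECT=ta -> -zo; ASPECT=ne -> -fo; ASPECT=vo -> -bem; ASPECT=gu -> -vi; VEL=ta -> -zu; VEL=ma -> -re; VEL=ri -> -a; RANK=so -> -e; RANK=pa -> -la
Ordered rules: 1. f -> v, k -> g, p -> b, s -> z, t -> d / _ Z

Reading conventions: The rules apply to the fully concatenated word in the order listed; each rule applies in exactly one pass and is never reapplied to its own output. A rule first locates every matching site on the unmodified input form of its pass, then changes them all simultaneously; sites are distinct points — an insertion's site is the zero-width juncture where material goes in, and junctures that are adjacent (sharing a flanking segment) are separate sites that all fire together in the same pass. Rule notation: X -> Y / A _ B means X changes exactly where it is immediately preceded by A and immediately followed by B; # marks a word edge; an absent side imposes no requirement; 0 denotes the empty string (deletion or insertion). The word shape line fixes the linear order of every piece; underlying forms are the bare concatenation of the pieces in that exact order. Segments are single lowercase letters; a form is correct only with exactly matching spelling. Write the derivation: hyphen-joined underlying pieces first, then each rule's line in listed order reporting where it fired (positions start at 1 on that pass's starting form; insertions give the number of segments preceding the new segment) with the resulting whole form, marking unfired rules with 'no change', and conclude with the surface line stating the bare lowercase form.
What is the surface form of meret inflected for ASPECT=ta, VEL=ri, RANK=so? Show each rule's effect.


underlying: meret-zo-a-e
1. f -> v, k -> g, p -> b, s -> z, t -> d / _ Z: fires at position(s) 5: meredzoae
surface: meredzoae


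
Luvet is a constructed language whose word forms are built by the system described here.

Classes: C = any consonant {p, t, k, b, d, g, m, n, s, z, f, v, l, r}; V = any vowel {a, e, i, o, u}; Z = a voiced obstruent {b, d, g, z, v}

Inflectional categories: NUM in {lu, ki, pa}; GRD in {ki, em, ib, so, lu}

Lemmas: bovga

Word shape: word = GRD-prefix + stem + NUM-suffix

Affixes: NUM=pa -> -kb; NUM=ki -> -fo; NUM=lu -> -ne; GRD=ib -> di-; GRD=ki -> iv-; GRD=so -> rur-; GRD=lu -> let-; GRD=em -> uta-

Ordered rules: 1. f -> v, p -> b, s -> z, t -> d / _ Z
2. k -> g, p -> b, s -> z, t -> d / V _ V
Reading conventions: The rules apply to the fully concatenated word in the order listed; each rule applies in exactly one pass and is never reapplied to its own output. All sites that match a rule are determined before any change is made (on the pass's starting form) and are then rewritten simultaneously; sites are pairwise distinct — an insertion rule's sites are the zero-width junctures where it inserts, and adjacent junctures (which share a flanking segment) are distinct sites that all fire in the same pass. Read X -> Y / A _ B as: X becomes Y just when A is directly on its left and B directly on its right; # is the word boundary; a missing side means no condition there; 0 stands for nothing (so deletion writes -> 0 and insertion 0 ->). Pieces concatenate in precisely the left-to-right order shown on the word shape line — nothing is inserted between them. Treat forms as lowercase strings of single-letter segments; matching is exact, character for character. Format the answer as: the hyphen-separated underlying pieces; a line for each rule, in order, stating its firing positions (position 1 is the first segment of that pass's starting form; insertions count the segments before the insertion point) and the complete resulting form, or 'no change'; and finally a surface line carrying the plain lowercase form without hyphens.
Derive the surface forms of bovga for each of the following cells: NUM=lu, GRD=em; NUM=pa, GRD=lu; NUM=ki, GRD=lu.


cell NUM=lu, GRD=em:
underlying: uta-bovga-ne
1. f -> v, p -> b, s -> z, t -> d / _ Z: no change
2. k -> g, p -> b, s -> z, t -> d / V _ V: fires at position(s) 2: udabovgane
surface: udabovgane

cell NUM=pa, GRD=lu:
underlying: let-bovga-kb
1. f -> v, p -> b, s -> z, t -> d / _ Z: fires at position(s) 3: ledbovgakb
2. k -> g, p -> b, s -> z, t -> d / V _ V: no change
surface: ledbovgakb

cell NUM=ki, GRD=lu:
underlying: let-bovga-fo
1. f -> v, p -> b, s -> z, t -> d / _ Z: fires at position(s) 3: ledbovgafo
2. k -> g, p -> b, s -> z, t -> d / V _ V: no change
surface: ledbovgafo


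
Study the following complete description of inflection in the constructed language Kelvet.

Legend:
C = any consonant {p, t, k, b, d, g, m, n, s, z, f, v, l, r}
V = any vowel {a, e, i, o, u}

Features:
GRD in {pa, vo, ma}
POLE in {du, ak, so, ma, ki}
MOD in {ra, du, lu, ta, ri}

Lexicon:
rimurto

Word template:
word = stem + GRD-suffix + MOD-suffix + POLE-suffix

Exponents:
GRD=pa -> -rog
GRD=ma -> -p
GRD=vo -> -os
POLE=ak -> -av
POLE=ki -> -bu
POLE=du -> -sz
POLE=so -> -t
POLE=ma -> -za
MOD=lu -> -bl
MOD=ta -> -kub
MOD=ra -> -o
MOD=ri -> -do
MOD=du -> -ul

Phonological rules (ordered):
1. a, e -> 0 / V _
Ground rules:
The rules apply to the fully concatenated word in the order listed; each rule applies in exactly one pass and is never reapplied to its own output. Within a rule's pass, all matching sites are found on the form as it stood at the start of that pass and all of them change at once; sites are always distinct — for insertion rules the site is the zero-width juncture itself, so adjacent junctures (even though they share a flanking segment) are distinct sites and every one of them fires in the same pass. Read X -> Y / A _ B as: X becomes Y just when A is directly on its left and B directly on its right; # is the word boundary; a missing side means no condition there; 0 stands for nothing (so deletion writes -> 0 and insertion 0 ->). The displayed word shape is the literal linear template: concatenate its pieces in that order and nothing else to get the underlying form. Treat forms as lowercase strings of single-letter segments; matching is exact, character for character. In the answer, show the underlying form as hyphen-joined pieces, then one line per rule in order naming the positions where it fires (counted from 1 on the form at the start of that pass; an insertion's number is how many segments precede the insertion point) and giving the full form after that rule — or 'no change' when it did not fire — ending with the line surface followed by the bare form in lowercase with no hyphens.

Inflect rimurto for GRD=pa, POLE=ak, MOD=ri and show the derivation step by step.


underlying: rimurto-rog-do-av
1. a, e -> 0 / V _: fires at position(s) 13: rimurtorogdov
surface: rimurtorogdov


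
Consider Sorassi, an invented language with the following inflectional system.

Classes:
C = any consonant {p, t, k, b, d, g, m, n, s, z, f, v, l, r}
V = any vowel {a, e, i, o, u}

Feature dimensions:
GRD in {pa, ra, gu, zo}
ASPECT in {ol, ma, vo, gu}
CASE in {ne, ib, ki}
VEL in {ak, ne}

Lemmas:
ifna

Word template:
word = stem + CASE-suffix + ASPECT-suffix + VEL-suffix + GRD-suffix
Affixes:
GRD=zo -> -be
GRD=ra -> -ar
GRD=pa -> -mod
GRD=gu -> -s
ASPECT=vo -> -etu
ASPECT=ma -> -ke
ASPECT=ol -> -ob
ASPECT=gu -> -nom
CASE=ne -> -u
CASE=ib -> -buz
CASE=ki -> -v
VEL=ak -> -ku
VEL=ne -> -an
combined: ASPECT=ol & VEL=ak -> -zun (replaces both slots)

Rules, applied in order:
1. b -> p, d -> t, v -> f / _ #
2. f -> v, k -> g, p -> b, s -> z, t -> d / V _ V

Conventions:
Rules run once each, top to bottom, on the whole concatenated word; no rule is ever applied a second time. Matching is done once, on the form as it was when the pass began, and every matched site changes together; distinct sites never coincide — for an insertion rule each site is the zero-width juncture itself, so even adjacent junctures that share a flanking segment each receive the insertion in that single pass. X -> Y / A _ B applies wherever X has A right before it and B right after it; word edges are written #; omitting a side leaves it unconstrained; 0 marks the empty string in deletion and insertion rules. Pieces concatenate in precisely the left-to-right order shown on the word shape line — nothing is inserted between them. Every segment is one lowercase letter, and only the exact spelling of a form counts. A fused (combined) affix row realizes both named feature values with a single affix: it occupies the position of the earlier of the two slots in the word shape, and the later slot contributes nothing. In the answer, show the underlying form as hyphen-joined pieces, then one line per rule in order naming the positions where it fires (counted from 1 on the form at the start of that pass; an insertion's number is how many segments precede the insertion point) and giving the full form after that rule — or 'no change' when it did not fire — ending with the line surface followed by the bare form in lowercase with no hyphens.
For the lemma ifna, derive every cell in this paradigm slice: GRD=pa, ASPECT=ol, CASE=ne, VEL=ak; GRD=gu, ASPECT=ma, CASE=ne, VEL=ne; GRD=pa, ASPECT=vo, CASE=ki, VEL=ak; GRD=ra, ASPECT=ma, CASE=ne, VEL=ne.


cell GRD=pa, ASPECT=ol, CASE=ne, VEL=ak:
underlying: ifna-u-zun-mod
1. b -> p, d -> t, v -> f / _ #: fires at position(s) 11: ifnauzunmot
2. f -> v, k -> g, p -> b, s -> z, t -> d / V _ V: no change
surface: ifnauzunmot

cell GRD=gu, ASPECT=ma, CASE=ne, VEL=ne:
underlying: ifna-u-ke-an-s
1. b -> p, d -> t, v -> f / _ #: no change
2. f -> v, k -> g, p -> b, s -> z, t -> d / V _ V: fires at position(s) 6: ifnaugeans
surface: ifnaugeans

cell GRD=pa, ASPECT=vo, CASE=ki, VEL=ak:
underlying: ifna-v-etu-ku-mod
1. b -> p, d -> t, v -> f / _ #: fires at position(s) 13: ifnavetukumot
2. f -> v, k -> g, p -> b, s -> z, t -> d / V _ V: fires at position(s) 7, 9: ifnavedugumot
surface: ifnavedugumot

cell GRD=ra, ASPECT=ma, CASE=ne, VEL=ne:
underlying: ifna-u-ke-an-ar
1. b -> p, d -> t, v -> f / _ #: no change
2. f -> v, k -> g, p -> b, s -> z, t -> d / V _ V: fires at position(s) 6: ifnaugeanar
surface: ifnaugeanar


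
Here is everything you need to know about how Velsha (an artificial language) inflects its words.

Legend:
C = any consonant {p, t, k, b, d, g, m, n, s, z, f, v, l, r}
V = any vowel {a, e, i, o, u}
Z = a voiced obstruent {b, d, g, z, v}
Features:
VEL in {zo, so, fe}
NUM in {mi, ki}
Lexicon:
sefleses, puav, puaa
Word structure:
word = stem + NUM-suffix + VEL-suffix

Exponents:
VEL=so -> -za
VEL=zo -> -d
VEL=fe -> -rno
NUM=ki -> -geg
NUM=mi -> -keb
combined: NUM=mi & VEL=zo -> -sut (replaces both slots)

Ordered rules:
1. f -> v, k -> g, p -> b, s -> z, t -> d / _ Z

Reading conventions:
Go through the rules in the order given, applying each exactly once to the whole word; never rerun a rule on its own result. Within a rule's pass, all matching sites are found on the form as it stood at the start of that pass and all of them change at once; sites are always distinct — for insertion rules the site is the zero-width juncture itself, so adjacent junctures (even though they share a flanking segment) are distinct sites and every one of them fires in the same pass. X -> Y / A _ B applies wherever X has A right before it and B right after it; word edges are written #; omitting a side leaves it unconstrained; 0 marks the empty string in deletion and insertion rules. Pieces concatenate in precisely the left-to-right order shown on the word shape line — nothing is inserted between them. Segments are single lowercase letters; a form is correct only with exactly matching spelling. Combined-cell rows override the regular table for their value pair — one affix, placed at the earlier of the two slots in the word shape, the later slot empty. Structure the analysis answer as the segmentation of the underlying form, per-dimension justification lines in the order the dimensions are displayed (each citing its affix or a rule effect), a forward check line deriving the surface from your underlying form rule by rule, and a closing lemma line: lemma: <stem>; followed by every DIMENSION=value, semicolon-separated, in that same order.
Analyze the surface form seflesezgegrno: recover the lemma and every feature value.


underlying: sefleses-geg-rno
VEL=fe - signalled by the affix -rno
NUM=ki - signalled by the affix -geg
check: seflesesgegrno -> seflesezgegrno
lemma: sefleses; VEL=fe; NUM=ki


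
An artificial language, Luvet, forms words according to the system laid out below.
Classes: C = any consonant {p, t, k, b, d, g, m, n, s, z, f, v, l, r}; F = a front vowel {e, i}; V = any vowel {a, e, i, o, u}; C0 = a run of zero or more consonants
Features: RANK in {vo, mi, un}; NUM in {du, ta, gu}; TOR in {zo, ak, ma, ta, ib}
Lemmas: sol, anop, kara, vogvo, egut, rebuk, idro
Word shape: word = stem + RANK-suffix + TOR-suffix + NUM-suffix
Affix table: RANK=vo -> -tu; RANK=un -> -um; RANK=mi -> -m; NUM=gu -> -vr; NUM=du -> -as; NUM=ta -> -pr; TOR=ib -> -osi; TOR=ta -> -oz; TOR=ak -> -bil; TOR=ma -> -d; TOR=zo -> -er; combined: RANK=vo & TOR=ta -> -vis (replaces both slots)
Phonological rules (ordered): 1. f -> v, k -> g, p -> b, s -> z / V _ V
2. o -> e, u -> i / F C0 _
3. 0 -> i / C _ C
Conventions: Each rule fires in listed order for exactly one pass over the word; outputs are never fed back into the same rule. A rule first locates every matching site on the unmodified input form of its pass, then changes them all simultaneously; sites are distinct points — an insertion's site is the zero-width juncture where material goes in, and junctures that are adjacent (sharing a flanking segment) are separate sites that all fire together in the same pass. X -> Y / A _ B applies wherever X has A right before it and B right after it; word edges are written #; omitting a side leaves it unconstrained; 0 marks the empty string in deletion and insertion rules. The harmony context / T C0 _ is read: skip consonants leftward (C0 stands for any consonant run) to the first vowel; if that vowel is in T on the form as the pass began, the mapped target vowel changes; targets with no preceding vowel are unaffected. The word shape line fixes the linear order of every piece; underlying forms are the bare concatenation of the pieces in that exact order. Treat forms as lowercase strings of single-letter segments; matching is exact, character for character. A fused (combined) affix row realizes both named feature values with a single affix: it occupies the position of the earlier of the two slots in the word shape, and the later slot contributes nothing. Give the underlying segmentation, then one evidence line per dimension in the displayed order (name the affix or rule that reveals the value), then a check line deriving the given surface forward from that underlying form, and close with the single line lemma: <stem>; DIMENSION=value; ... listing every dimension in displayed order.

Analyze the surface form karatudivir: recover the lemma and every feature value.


underlying: kara-tu-d-vr
RANK=vo - signalled by the affix -tu
NUM=gu - signalled by the affix -vr
TOR=ma - signalled by the affix -d
check: karatudvr -> karatudvr -> karatudvr -> karatudivir
lemma: kara; RANK=vo; NUM=gu; TOR=ma


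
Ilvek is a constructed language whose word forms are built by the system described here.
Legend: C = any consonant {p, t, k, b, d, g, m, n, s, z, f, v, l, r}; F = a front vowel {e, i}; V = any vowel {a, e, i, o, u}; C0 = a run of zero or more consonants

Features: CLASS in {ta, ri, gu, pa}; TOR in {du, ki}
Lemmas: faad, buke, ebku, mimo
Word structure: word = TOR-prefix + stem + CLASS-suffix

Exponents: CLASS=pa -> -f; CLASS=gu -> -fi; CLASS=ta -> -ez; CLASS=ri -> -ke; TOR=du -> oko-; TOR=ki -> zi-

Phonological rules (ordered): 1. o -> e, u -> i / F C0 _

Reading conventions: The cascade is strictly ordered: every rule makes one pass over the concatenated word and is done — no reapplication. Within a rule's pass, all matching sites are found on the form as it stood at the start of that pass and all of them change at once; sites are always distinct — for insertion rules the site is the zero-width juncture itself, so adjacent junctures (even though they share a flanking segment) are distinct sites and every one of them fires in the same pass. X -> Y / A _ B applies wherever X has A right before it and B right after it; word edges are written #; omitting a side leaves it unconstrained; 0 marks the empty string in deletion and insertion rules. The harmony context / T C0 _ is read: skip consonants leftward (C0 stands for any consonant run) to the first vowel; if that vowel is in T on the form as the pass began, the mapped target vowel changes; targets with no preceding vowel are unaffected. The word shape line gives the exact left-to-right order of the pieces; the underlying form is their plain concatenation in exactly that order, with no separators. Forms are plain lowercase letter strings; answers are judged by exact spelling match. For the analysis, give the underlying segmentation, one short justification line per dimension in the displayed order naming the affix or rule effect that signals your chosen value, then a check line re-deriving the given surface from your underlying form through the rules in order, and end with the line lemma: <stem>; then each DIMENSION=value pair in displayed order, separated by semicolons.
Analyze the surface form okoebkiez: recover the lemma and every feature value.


underlying: oko-ebku-ez
CLASS=ta - signalled by the affix -ez
TOR=du - signalled by the affix oko-
check: okoebkuez -> okoebkiez
lemma: ebku; CLASS=ta; TOR=du


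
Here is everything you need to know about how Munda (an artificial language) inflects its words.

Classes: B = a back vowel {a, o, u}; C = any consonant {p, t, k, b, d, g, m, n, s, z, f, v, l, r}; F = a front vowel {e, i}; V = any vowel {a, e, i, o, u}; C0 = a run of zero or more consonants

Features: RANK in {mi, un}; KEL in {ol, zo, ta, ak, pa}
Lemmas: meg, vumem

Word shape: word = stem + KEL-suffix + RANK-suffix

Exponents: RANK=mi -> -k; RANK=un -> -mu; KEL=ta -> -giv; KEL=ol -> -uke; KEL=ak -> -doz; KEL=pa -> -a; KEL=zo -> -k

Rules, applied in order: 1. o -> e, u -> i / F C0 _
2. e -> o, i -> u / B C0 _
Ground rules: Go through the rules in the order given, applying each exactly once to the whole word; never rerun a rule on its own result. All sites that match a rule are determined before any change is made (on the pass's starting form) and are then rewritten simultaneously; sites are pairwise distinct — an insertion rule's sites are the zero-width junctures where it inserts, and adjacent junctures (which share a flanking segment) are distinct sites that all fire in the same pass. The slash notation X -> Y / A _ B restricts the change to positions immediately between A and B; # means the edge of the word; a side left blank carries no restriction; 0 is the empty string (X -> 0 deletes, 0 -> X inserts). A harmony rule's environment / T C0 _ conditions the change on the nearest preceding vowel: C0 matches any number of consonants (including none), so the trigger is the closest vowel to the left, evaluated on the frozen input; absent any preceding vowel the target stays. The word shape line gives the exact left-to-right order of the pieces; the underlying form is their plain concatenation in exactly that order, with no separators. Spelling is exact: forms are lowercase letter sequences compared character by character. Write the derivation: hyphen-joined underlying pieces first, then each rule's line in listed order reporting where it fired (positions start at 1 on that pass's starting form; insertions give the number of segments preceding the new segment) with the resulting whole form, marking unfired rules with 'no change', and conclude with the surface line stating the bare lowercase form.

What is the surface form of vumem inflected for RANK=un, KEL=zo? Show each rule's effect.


underlying: vumem-k-mu
1. o -> e, u -> i / F C0 _: fires at position(s) 8: vumemkmi
2. e -> o, i -> u / B C0 _: fires at position(s) 4: vumomkmi
surface: vumomkmi


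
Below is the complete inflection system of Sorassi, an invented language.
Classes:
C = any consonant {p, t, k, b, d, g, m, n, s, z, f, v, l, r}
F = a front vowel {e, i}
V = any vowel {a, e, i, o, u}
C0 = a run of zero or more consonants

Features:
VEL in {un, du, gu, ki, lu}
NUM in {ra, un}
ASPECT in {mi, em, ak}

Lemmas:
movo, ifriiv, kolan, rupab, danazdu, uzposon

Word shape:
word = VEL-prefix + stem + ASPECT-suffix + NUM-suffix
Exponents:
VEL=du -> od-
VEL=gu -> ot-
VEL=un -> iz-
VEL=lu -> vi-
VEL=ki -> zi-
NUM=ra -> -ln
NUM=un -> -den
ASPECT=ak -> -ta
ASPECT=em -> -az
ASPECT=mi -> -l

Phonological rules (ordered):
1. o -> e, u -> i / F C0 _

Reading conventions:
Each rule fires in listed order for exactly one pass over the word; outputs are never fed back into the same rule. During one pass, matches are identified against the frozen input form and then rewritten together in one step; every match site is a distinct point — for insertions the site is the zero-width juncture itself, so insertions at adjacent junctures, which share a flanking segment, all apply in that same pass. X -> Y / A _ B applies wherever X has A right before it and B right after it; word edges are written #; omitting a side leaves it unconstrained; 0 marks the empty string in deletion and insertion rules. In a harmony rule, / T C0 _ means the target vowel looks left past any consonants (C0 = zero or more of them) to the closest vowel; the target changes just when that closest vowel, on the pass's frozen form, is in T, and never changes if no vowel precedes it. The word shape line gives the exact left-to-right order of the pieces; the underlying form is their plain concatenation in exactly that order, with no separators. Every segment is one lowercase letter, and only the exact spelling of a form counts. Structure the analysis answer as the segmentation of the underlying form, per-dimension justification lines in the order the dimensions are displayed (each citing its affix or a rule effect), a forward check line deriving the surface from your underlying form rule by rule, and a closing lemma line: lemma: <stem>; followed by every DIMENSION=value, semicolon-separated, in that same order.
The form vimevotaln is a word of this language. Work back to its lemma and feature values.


underlying: vi-movo-ta-ln
VEL=lu - signalled by the affix vi-
NUM=ra - signalled by the affix -ln
ASPECT=ak - signalled by the affix -ta
check: vimovotaln -> vimevotaln
lemma: movo; VEL=lu; NUM=ra; ASPECT=ak
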